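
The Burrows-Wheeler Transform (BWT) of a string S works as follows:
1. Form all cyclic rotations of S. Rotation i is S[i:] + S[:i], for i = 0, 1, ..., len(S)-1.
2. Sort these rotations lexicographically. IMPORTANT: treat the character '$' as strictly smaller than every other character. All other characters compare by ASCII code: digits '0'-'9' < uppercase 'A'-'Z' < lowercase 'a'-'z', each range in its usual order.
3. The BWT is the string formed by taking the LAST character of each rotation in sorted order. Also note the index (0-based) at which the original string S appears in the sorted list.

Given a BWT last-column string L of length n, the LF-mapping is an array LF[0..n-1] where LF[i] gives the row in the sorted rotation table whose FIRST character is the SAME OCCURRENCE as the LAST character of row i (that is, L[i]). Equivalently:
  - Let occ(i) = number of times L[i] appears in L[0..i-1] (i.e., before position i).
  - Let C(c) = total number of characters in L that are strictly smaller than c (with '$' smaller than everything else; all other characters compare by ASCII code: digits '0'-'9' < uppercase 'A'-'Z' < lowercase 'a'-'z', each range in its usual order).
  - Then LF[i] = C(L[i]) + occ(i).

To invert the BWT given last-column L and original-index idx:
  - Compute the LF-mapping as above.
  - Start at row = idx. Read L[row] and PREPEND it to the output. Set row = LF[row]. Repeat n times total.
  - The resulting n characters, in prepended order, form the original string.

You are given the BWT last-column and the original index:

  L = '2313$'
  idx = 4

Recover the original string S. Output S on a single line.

LF mapping: 2 3 1 4 0
Walk LF starting at row 4, prepending L[row]:
  step 1: row=4, L[4]='$', prepend. Next row=LF[4]=0
  step 2: row=0, L[0]='2', prepend. Next row=LF[0]=2
  step 3: row=2, L[2]='1', prepend. Next row=LF[2]=1
  step 4: row=1, L[1]='3', prepend. Next row=LF[1]=3
  step 5: row=3, L[3]='3', prepend. Next row=LF[3]=4
Reversed output: 3312$

Answer: 3312$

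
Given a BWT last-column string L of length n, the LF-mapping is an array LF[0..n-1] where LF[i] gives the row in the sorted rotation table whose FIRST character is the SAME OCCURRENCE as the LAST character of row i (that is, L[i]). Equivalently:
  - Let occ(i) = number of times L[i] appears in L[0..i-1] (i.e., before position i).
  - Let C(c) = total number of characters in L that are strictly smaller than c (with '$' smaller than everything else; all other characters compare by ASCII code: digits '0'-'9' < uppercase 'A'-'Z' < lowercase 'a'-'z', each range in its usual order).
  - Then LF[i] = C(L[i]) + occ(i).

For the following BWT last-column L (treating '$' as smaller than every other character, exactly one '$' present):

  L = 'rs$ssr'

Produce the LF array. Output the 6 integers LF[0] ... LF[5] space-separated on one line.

Char counts: '$':1, 'r':2, 's':3
C (first-col start): C('$')=0, C('r')=1, C('s')=3
L[0]='r': occ=0, LF[0]=C('r')+0=1+0=1
L[1]='s': occ=0, LF[1]=C('s')+0=3+0=3
L[2]='$': occ=0, LF[2]=C('$')+0=0+0=0
L[3]='s': occ=1, LF[3]=C('s')+1=3+1=4
L[4]='s': occ=2, LF[4]=C('s')+2=3+2=5
L[5]='r': occ=1, LF[5]=C('r')+1=1+1=2

Answer: 1 3 0 4 5 2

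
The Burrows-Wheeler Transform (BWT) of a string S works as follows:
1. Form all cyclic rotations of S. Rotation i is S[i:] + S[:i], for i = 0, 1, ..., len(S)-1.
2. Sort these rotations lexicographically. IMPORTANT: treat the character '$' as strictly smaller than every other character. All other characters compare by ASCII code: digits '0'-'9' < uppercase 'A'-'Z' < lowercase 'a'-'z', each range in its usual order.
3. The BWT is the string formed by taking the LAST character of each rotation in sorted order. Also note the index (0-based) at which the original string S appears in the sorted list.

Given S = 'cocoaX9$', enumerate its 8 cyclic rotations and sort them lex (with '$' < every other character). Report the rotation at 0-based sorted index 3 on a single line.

Answer: aX9$coco

Derivation:
All 8 rotations (rotation i = S[i:]+S[:i]):
  rot[0] = cocoaX9$
  rot[1] = ocoaX9$c
  rot[2] = coaX9$co
  rot[3] = oaX9$coc
  rot[4] = aX9$coco
  rot[5] = X9$cocoa
  rot[6] = 9$cocoaX
  rot[7] = $cocoaX9
Sorted (with $ < everything):
  sorted[0] = $cocoaX9
  sorted[1] = 9$cocoaX
  sorted[2] = X9$cocoa
  sorted[3] = aX9$coco
  sorted[4] = coaX9$co
  sorted[5] = cocoaX9$
  sorted[6] = oaX9$coc
  sorted[7] = ocoaX9$c
sorted[3] = aX9$coco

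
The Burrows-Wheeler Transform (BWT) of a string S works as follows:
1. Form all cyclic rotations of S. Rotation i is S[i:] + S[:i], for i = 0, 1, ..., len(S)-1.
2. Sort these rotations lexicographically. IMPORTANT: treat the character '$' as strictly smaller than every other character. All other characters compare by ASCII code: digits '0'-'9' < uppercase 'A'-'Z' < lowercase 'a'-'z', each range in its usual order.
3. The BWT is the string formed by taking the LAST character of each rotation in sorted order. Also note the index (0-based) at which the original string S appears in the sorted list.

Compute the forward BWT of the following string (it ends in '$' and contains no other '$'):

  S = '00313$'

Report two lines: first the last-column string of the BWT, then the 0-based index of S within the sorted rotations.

All 6 rotations (rotation i = S[i:]+S[:i]):
  rot[0] = 00313$
  rot[1] = 0313$0
  rot[2] = 313$00
  rot[3] = 13$003
  rot[4] = 3$0031
  rot[5] = $00313
Sorted (with $ < everything):
  sorted[0] = $00313  (last char: '3')
  sorted[1] = 00313$  (last char: '$')
  sorted[2] = 0313$0  (last char: '0')
  sorted[3] = 13$003  (last char: '3')
  sorted[4] = 3$0031  (last char: '1')
  sorted[5] = 313$00  (last char: '0')
Last column: 3$0310
Original string S is at sorted index 1

Answer: 3$0310
1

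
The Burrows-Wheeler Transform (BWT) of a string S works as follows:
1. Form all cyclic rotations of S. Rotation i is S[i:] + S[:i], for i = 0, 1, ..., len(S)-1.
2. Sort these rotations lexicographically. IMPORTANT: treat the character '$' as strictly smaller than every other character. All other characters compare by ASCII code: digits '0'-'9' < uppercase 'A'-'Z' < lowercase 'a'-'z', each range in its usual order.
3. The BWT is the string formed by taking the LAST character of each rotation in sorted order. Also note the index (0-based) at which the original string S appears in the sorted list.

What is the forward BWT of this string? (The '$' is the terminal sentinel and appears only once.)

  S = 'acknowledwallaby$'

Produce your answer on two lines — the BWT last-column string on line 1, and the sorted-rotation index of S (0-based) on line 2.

All 17 rotations (rotation i = S[i:]+S[:i]):
  rot[0] = acknowledwallaby$
  rot[1] = cknowledwallaby$a
  rot[2] = knowledwallaby$ac
  rot[3] = nowledwallaby$ack
  rot[4] = owledwallaby$ackn
  rot[5] = wledwallaby$ackno
  rot[6] = ledwallaby$acknow
  rot[7] = edwallaby$acknowl
  rot[8] = dwallaby$acknowle
  rot[9] = wallaby$acknowled
  rot[10] = allaby$acknowledw
  rot[11] = llaby$acknowledwa
  rot[12] = laby$acknowledwal
  rot[13] = aby$acknowledwall
  rot[14] = by$acknowledwalla
  rot[15] = y$acknowledwallab
  rot[16] = $acknowledwallaby
Sorted (with $ < everything):
  sorted[0] = $acknowledwallaby  (last char: 'y')
  sorted[1] = aby$acknowledwall  (last char: 'l')
  sorted[2] = acknowledwallaby$  (last char: '$')
  sorted[3] = allaby$acknowledw  (last char: 'w')
  sorted[4] = by$acknowledwalla  (last char: 'a')
  sorted[5] = cknowledwallaby$a  (last char: 'a')
  sorted[6] = dwallaby$acknowle  (last char: 'e')
  sorted[7] = edwallaby$acknowl  (last char: 'l')
  sorted[8] = knowledwallaby$ac  (last char: 'c')
  sorted[9] = laby$acknowledwal  (last char: 'l')
  sorted[10] = ledwallaby$acknow  (last char: 'w')
  sorted[11] = llaby$acknowledwa  (last char: 'a')
  sorted[12] = nowledwallaby$ack  (last char: 'k')
  sorted[13] = owledwallaby$ackn  (last char: 'n')
  sorted[14] = wallaby$acknowled  (last char: 'd')
  sorted[15] = wledwallaby$ackno  (last char: 'o')
  sorted[16] = y$acknowledwallab  (last char: 'b')
Last column: yl$waaelclwakndob
Original string S is at sorted index 2

Answer: yl$waaelclwakndob
2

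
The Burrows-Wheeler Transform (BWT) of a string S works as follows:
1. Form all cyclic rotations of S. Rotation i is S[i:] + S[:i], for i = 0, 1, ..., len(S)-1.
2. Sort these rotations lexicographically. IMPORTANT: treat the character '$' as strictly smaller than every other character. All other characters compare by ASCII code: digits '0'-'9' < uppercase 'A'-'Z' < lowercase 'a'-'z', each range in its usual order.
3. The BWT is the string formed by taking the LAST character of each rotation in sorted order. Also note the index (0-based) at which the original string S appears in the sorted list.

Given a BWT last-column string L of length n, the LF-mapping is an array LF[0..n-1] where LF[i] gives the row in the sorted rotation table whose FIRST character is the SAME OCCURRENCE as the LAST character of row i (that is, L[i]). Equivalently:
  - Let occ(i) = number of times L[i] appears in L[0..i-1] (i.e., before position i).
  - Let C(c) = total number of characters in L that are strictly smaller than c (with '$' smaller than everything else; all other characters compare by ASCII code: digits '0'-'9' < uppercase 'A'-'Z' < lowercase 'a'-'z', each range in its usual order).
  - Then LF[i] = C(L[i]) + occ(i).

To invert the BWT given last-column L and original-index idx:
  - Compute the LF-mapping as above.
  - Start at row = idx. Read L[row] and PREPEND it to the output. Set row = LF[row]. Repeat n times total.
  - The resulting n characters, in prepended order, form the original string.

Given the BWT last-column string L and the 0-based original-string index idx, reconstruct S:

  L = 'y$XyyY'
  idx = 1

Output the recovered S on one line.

LF mapping: 3 0 1 4 5 2
Walk LF starting at row 1, prepending L[row]:
  step 1: row=1, L[1]='$', prepend. Next row=LF[1]=0
  step 2: row=0, L[0]='y', prepend. Next row=LF[0]=3
  step 3: row=3, L[3]='y', prepend. Next row=LF[3]=4
  step 4: row=4, L[4]='y', prepend. Next row=LF[4]=5
  step 5: row=5, L[5]='Y', prepend. Next row=LF[5]=2
  step 6: row=2, L[2]='X', prepend. Next row=LF[2]=1
Reversed output: XYyyy$

Answer: XYyyy$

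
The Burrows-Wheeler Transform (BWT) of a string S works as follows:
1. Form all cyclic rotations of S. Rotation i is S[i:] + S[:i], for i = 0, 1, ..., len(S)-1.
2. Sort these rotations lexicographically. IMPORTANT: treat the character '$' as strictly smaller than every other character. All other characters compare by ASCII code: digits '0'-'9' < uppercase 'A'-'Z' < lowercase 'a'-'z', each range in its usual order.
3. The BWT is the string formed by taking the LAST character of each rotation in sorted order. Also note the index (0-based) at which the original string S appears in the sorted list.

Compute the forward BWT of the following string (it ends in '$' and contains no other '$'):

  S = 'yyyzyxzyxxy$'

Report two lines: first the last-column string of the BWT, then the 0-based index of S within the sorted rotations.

All 12 rotations (rotation i = S[i:]+S[:i]):
  rot[0] = yyyzyxzyxxy$
  rot[1] = yyzyxzyxxy$y
  rot[2] = yzyxzyxxy$yy
  rot[3] = zyxzyxxy$yyy
  rot[4] = yxzyxxy$yyyz
  rot[5] = xzyxxy$yyyzy
  rot[6] = zyxxy$yyyzyx
  rot[7] = yxxy$yyyzyxz
  rot[8] = xxy$yyyzyxzy
  rot[9] = xy$yyyzyxzyx
  rot[10] = y$yyyzyxzyxx
  rot[11] = $yyyzyxzyxxy
Sorted (with $ < everything):
  sorted[0] = $yyyzyxzyxxy  (last char: 'y')
  sorted[1] = xxy$yyyzyxzy  (last char: 'y')
  sorted[2] = xy$yyyzyxzyx  (last char: 'x')
  sorted[3] = xzyxxy$yyyzy  (last char: 'y')
  sorted[4] = y$yyyzyxzyxx  (last char: 'x')
  sorted[5] = yxxy$yyyzyxz  (last char: 'z')
  sorted[6] = yxzyxxy$yyyz  (last char: 'z')
  sorted[7] = yyyzyxzyxxy$  (last char: '$')
  sorted[8] = yyzyxzyxxy$y  (last char: 'y')
  sorted[9] = yzyxzyxxy$yy  (last char: 'y')
  sorted[10] = zyxxy$yyyzyx  (last char: 'x')
  sorted[11] = zyxzyxxy$yyy  (last char: 'y')
Last column: yyxyxzz$yyxy
Original string S is at sorted index 7

Answer: yyxyxzz$yyxy
7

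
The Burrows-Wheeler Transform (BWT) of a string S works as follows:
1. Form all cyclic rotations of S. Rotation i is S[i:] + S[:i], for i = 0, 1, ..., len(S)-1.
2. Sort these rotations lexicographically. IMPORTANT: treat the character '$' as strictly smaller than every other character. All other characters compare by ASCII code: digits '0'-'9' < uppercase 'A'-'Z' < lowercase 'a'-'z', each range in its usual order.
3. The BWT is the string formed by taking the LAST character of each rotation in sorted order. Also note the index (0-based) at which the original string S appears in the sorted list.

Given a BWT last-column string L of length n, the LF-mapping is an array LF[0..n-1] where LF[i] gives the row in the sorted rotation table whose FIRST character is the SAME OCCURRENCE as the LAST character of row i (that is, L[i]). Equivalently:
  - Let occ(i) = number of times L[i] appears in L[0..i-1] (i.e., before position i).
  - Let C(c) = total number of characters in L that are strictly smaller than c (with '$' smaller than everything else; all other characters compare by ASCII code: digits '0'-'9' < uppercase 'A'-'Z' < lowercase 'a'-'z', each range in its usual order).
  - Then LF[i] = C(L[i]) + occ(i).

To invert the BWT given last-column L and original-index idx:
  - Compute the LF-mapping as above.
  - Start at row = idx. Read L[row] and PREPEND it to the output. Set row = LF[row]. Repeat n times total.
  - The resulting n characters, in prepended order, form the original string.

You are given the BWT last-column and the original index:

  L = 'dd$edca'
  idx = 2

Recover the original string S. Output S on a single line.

Answer: cddaed$

Derivation:
LF mapping: 3 4 0 6 5 2 1
Walk LF starting at row 2, prepending L[row]:
  step 1: row=2, L[2]='$', prepend. Next row=LF[2]=0
  step 2: row=0, L[0]='d', prepend. Next row=LF[0]=3
  step 3: row=3, L[3]='e', prepend. Next row=LF[3]=6
  step 4: row=6, L[6]='a', prepend. Next row=LF[6]=1
  step 5: row=1, L[1]='d', prepend. Next row=LF[1]=4
  step 6: row=4, L[4]='d', prepend. Next row=LF[4]=5
  step 7: row=5, L[5]='c', prepend. Next row=LF[5]=2
Reversed output: cddaed$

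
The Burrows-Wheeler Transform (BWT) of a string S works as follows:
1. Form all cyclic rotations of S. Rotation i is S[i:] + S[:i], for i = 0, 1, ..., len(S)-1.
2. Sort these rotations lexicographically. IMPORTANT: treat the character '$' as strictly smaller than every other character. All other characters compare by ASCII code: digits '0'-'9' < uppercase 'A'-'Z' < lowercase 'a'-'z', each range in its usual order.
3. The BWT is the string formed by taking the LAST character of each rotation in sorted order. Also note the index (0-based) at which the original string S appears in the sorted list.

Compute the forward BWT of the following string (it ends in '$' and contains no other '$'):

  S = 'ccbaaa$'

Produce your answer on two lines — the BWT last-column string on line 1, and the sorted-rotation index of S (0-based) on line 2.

Answer: aaabcc$
6

Derivation:
All 7 rotations (rotation i = S[i:]+S[:i]):
  rot[0] = ccbaaa$
  rot[1] = cbaaa$c
  rot[2] = baaa$cc
  rot[3] = aaa$ccb
  rot[4] = aa$ccba
  rot[5] = a$ccbaa
  rot[6] = $ccbaaa
Sorted (with $ < everything):
  sorted[0] = $ccbaaa  (last char: 'a')
  sorted[1] = a$ccbaa  (last char: 'a')
  sorted[2] = aa$ccba  (last char: 'a')
  sorted[3] = aaa$ccb  (last char: 'b')
  sorted[4] = baaa$cc  (last char: 'c')
  sorted[5] = cbaaa$c  (last char: 'c')
  sorted[6] = ccbaaa$  (last char: '$')
Last column: aaabcc$
Original string S is at sorted index 6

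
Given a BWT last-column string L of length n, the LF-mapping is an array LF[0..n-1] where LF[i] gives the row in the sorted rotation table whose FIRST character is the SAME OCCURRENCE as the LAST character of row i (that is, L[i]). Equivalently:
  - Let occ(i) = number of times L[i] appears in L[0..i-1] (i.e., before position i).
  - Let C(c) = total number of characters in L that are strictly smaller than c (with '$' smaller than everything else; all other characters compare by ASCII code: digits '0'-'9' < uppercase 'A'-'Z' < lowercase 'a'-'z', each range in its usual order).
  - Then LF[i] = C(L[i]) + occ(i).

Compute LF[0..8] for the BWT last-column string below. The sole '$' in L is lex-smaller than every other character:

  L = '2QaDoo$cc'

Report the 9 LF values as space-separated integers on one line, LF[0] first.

Answer: 1 3 4 2 7 8 0 5 6

Derivation:
Char counts: '$':1, '2':1, 'D':1, 'Q':1, 'a':1, 'c':2, 'o':2
C (first-col start): C('$')=0, C('2')=1, C('D')=2, C('Q')=3, C('a')=4, C('c')=5, C('o')=7
L[0]='2': occ=0, LF[0]=C('2')+0=1+0=1
L[1]='Q': occ=0, LF[1]=C('Q')+0=3+0=3
L[2]='a': occ=0, LF[2]=C('a')+0=4+0=4
L[3]='D': occ=0, LF[3]=C('D')+0=2+0=2
L[4]='o': occ=0, LF[4]=C('o')+0=7+0=7
L[5]='o': occ=1, LF[5]=C('o')+1=7+1=8
L[6]='$': occ=0, LF[6]=C('$')+0=0+0=0
L[7]='c': occ=0, LF[7]=C('c')+0=5+0=5
L[8]='c': occ=1, LF[8]=C('c')+1=5+1=6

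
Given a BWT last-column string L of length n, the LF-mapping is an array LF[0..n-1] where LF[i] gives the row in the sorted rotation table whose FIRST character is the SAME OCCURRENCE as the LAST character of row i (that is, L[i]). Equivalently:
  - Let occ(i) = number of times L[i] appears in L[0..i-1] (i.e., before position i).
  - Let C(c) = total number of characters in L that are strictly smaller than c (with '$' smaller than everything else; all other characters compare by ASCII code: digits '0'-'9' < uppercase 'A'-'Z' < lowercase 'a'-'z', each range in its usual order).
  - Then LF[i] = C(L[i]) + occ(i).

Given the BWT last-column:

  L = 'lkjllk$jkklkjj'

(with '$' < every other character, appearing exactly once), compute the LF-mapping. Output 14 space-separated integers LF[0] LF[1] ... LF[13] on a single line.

Answer: 10 5 1 11 12 6 0 2 7 8 13 9 3 4

Derivation:
Char counts: '$':1, 'j':4, 'k':5, 'l':4
C (first-col start): C('$')=0, C('j')=1, C('k')=5, C('l')=10
L[0]='l': occ=0, LF[0]=C('l')+0=10+0=10
L[1]='k': occ=0, LF[1]=C('k')+0=5+0=5
L[2]='j': occ=0, LF[2]=C('j')+0=1+0=1
L[3]='l': occ=1, LF[3]=C('l')+1=10+1=11
L[4]='l': occ=2, LF[4]=C('l')+2=10+2=12
L[5]='k': occ=1, LF[5]=C('k')+1=5+1=6
L[6]='$': occ=0, LF[6]=C('$')+0=0+0=0
L[7]='j': occ=1, LF[7]=C('j')+1=1+1=2
L[8]='k': occ=2, LF[8]=C('k')+2=5+2=7
L[9]='k': occ=3, LF[9]=C('k')+3=5+3=8
L[10]='l': occ=3, LF[10]=C('l')+3=10+3=13
L[11]='k': occ=4, LF[11]=C('k')+4=5+4=9
L[12]='j': occ=2, LF[12]=C('j')+2=1+2=3
L[13]='j': occ=3, LF[13]=C('j')+3=1+3=4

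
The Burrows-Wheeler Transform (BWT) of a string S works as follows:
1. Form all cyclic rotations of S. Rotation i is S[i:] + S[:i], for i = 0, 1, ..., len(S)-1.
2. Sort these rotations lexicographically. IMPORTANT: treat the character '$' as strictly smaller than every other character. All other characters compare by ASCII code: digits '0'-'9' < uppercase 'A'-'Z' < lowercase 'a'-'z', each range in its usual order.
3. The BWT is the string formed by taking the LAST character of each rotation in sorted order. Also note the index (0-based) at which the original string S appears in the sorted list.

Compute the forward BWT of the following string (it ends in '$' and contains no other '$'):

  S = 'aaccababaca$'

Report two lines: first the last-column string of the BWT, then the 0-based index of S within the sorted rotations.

All 12 rotations (rotation i = S[i:]+S[:i]):
  rot[0] = aaccababaca$
  rot[1] = accababaca$a
  rot[2] = ccababaca$aa
  rot[3] = cababaca$aac
  rot[4] = ababaca$aacc
  rot[5] = babaca$aacca
  rot[6] = abaca$aaccab
  rot[7] = baca$aaccaba
  rot[8] = aca$aaccabab
  rot[9] = ca$aaccababa
  rot[10] = a$aaccababac
  rot[11] = $aaccababaca
Sorted (with $ < everything):
  sorted[0] = $aaccababaca  (last char: 'a')
  sorted[1] = a$aaccababac  (last char: 'c')
  sorted[2] = aaccababaca$  (last char: '$')
  sorted[3] = ababaca$aacc  (last char: 'c')
  sorted[4] = abaca$aaccab  (last char: 'b')
  sorted[5] = aca$aaccabab  (last char: 'b')
  sorted[6] = accababaca$a  (last char: 'a')
  sorted[7] = babaca$aacca  (last char: 'a')
  sorted[8] = baca$aaccaba  (last char: 'a')
  sorted[9] = ca$aaccababa  (last char: 'a')
  sorted[10] = cababaca$aac  (last char: 'c')
  sorted[11] = ccababaca$aa  (last char: 'a')
Last column: ac$cbbaaaaca
Original string S is at sorted index 2

Answer: ac$cbbaaaaca
2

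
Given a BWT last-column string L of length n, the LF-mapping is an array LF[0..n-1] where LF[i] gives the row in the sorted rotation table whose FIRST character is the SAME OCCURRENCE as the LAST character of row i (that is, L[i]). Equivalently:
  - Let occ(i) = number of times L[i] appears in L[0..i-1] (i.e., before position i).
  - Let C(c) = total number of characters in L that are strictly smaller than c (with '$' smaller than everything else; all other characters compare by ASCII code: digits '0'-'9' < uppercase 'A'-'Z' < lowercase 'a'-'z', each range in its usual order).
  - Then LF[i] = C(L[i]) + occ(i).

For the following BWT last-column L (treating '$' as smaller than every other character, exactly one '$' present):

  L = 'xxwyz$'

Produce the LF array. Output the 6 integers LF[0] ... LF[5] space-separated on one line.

Char counts: '$':1, 'w':1, 'x':2, 'y':1, 'z':1
C (first-col start): C('$')=0, C('w')=1, C('x')=2, C('y')=4, C('z')=5
L[0]='x': occ=0, LF[0]=C('x')+0=2+0=2
L[1]='x': occ=1, LF[1]=C('x')+1=2+1=3
L[2]='w': occ=0, LF[2]=C('w')+0=1+0=1
L[3]='y': occ=0, LF[3]=C('y')+0=4+0=4
L[4]='z': occ=0, LF[4]=C('z')+0=5+0=5
L[5]='$': occ=0, LF[5]=C('$')+0=0+0=0

Answer: 2 3 1 4 5 0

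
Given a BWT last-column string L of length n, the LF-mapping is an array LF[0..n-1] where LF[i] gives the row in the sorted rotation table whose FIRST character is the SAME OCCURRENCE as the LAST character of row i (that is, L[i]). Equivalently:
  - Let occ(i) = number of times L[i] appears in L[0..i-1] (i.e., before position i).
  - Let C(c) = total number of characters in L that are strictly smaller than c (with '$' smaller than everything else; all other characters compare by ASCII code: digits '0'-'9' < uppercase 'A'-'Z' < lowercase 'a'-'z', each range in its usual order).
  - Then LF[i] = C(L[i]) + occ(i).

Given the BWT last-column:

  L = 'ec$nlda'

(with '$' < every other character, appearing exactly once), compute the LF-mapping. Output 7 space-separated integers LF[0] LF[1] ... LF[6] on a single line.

Char counts: '$':1, 'a':1, 'c':1, 'd':1, 'e':1, 'l':1, 'n':1
C (first-col start): C('$')=0, C('a')=1, C('c')=2, C('d')=3, C('e')=4, C('l')=5, C('n')=6
L[0]='e': occ=0, LF[0]=C('e')+0=4+0=4
L[1]='c': occ=0, LF[1]=C('c')+0=2+0=2
L[2]='$': occ=0, LF[2]=C('$')+0=0+0=0
L[3]='n': occ=0, LF[3]=C('n')+0=6+0=6
L[4]='l': occ=0, LF[4]=C('l')+0=5+0=5
L[5]='d': occ=0, LF[5]=C('d')+0=3+0=3
L[6]='a': occ=0, LF[6]=C('a')+0=1+0=1

Answer: 4 2 0 6 5 3 1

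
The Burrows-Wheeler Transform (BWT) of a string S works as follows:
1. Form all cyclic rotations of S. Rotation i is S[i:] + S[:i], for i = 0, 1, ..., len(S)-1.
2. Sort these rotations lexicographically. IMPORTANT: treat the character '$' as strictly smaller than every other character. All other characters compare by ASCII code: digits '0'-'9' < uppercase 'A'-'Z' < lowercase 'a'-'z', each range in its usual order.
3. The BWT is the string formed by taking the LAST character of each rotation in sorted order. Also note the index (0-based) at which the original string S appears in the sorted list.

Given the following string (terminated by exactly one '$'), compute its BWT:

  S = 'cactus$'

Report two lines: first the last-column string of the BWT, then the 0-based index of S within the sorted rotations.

Answer: sc$auct
2

Derivation:
All 7 rotations (rotation i = S[i:]+S[:i]):
  rot[0] = cactus$
  rot[1] = actus$c
  rot[2] = ctus$ca
  rot[3] = tus$cac
  rot[4] = us$cact
  rot[5] = s$cactu
  rot[6] = $cactus
Sorted (with $ < everything):
  sorted[0] = $cactus  (last char: 's')
  sorted[1] = actus$c  (last char: 'c')
  sorted[2] = cactus$  (last char: '$')
  sorted[3] = ctus$ca  (last char: 'a')
  sorted[4] = s$cactu  (last char: 'u')
  sorted[5] = tus$cac  (last char: 'c')
  sorted[6] = us$cact  (last char: 't')
Last column: sc$auct
Original string S is at sorted index 2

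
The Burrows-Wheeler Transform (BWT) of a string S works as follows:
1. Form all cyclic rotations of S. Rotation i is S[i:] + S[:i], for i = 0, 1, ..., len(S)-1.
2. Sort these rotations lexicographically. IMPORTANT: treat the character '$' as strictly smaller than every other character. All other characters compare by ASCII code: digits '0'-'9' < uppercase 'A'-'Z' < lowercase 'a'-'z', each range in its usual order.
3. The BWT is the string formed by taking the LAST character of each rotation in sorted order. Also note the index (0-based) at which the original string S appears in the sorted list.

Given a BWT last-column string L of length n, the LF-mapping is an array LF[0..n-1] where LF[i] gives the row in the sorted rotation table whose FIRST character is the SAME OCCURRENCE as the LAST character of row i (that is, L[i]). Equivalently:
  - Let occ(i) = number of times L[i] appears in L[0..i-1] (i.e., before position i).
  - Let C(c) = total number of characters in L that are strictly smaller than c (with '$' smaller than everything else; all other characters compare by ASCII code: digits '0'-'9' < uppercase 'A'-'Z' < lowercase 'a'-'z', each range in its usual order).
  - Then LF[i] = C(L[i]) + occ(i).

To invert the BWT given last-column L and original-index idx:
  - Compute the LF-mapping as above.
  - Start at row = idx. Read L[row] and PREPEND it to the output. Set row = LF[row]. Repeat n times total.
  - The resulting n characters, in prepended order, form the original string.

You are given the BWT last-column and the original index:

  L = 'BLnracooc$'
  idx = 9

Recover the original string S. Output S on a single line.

Answer: raccoonLB$

Derivation:
LF mapping: 1 2 6 9 3 4 7 8 5 0
Walk LF starting at row 9, prepending L[row]:
  step 1: row=9, L[9]='$', prepend. Next row=LF[9]=0
  step 2: row=0, L[0]='B', prepend. Next row=LF[0]=1
  step 3: row=1, L[1]='L', prepend. Next row=LF[1]=2
  step 4: row=2, L[2]='n', prepend. Next row=LF[2]=6
  step 5: row=6, L[6]='o', prepend. Next row=LF[6]=7
  step 6: row=7, L[7]='o', prepend. Next row=LF[7]=8
  step 7: row=8, L[8]='c', prepend. Next row=LF[8]=5
  step 8: row=5, L[5]='c', prepend. Next row=LF[5]=4
  step 9: row=4, L[4]='a', prepend. Next row=LF[4]=3
  step 10: row=3, L[3]='r', prepend. Next row=LF[3]=9
Reversed output: raccoonLB$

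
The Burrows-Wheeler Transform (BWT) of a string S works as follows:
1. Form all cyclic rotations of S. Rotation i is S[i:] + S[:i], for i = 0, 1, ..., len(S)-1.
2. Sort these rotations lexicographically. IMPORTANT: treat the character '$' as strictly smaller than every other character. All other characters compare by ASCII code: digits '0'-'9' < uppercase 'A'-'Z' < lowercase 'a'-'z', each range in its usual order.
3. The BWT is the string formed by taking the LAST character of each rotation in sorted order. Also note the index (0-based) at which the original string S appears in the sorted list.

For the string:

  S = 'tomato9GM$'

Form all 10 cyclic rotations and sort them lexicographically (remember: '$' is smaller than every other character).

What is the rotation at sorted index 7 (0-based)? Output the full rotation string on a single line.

All 10 rotations (rotation i = S[i:]+S[:i]):
  rot[0] = tomato9GM$
  rot[1] = omato9GM$t
  rot[2] = mato9GM$to
  rot[3] = ato9GM$tom
  rot[4] = to9GM$toma
  rot[5] = o9GM$tomat
  rot[6] = 9GM$tomato
  rot[7] = GM$tomato9
  rot[8] = M$tomato9G
  rot[9] = $tomato9GM
Sorted (with $ < everything):
  sorted[0] = $tomato9GM
  sorted[1] = 9GM$tomato
  sorted[2] = GM$tomato9
  sorted[3] = M$tomato9G
  sorted[4] = ato9GM$tom
  sorted[5] = mato9GM$to
  sorted[6] = o9GM$tomat
  sorted[7] = omato9GM$t
  sorted[8] = to9GM$toma
  sorted[9] = tomato9GM$
sorted[7] = omato9GM$t

Answer: omato9GM$t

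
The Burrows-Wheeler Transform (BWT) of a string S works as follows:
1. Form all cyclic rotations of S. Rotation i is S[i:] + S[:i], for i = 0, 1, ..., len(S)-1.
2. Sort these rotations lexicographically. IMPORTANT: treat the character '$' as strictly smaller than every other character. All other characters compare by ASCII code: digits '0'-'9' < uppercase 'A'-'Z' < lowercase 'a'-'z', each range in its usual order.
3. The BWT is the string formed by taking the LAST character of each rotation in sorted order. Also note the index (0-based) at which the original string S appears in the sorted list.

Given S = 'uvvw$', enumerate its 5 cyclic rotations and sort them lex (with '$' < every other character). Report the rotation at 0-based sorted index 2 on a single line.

All 5 rotations (rotation i = S[i:]+S[:i]):
  rot[0] = uvvw$
  rot[1] = vvw$u
  rot[2] = vw$uv
  rot[3] = w$uvv
  rot[4] = $uvvw
Sorted (with $ < everything):
  sorted[0] = $uvvw
  sorted[1] = uvvw$
  sorted[2] = vvw$u
  sorted[3] = vw$uv
  sorted[4] = w$uvv
sorted[2] = vvw$u

Answer: vvw$u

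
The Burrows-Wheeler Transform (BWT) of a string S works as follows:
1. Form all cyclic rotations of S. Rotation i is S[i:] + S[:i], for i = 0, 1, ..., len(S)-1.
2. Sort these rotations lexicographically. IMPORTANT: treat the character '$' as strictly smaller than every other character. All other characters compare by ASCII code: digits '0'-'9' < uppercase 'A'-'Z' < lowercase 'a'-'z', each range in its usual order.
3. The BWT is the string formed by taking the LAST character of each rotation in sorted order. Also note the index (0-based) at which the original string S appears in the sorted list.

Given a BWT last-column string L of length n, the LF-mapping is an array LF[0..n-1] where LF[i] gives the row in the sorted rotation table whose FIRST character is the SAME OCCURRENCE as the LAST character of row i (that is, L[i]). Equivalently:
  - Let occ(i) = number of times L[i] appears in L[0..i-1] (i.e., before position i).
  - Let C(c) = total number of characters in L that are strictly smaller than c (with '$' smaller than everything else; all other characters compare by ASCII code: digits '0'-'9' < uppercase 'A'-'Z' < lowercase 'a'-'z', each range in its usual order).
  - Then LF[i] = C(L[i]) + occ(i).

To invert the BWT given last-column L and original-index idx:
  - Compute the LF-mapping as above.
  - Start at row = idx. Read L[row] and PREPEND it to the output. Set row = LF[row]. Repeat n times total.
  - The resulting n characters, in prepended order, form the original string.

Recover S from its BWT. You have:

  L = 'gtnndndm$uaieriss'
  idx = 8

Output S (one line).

Answer: misunderstanding$

Derivation:
LF mapping: 5 15 9 10 2 11 3 8 0 16 1 6 4 12 7 13 14
Walk LF starting at row 8, prepending L[row]:
  step 1: row=8, L[8]='$', prepend. Next row=LF[8]=0
  step 2: row=0, L[0]='g', prepend. Next row=LF[0]=5
  step 3: row=5, L[5]='n', prepend. Next row=LF[5]=11
  step 4: row=11, L[11]='i', prepend. Next row=LF[11]=6
  step 5: row=6, L[6]='d', prepend. Next row=LF[6]=3
  step 6: row=3, L[3]='n', prepend. Next row=LF[3]=10
  step 7: row=10, L[10]='a', prepend. Next row=LF[10]=1
  step 8: row=1, L[1]='t', prepend. Next row=LF[1]=15
  step 9: row=15, L[15]='s', prepend. Next row=LF[15]=13
  step 10: row=13, L[13]='r', prepend. Next row=LF[13]=12
  step 11: row=12, L[12]='e', prepend. Next row=LF[12]=4
  step 12: row=4, L[4]='d', prepend. Next row=LF[4]=2
  step 13: row=2, L[2]='n', prepend. Next row=LF[2]=9
  step 14: row=9, L[9]='u', prepend. Next row=LF[9]=16
  step 15: row=16, L[16]='s', prepend. Next row=LF[16]=14
  step 16: row=14, L[14]='i', prepend. Next row=LF[14]=7
  step 17: row=7, L[7]='m', prepend. Next row=LF[7]=8
Reversed output: misunderstanding$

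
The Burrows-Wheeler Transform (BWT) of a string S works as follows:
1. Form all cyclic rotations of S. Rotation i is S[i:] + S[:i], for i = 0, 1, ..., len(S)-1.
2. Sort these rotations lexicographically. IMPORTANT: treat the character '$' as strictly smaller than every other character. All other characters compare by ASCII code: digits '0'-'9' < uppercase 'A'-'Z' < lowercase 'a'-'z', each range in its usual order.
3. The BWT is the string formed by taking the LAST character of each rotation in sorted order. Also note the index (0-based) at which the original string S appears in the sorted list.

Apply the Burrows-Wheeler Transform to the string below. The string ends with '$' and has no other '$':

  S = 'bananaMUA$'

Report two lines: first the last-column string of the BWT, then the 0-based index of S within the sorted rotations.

Answer: AUaMnnb$aa
7

Derivation:
All 10 rotations (rotation i = S[i:]+S[:i]):
  rot[0] = bananaMUA$
  rot[1] = ananaMUA$b
  rot[2] = nanaMUA$ba
  rot[3] = anaMUA$ban
  rot[4] = naMUA$bana
  rot[5] = aMUA$banan
  rot[6] = MUA$banana
  rot[7] = UA$bananaM
  rot[8] = A$bananaMU
  rot[9] = $bananaMUA
Sorted (with $ < everything):
  sorted[0] = $bananaMUA  (last char: 'A')
  sorted[1] = A$bananaMU  (last char: 'U')
  sorted[2] = MUA$banana  (last char: 'a')
  sorted[3] = UA$bananaM  (last char: 'M')
  sorted[4] = aMUA$banan  (last char: 'n')
  sorted[5] = anaMUA$ban  (last char: 'n')
  sorted[6] = ananaMUA$b  (last char: 'b')
  sorted[7] = bananaMUA$  (last char: '$')
  sorted[8] = naMUA$bana  (last char: 'a')
  sorted[9] = nanaMUA$ba  (last char: 'a')
Last column: AUaMnnb$aa
Original string S is at sorted index 7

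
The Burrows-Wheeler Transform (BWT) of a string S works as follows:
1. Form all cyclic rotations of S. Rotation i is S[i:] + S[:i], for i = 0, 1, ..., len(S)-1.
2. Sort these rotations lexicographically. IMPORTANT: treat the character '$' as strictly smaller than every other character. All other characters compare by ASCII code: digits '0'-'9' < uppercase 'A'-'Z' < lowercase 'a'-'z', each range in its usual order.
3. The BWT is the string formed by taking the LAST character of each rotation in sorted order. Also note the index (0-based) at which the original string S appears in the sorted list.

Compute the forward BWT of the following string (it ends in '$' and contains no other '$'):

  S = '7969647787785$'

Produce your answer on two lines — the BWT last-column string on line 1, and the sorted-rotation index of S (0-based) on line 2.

All 14 rotations (rotation i = S[i:]+S[:i]):
  rot[0] = 7969647787785$
  rot[1] = 969647787785$7
  rot[2] = 69647787785$79
  rot[3] = 9647787785$796
  rot[4] = 647787785$7969
  rot[5] = 47787785$79696
  rot[6] = 7787785$796964
  rot[7] = 787785$7969647
  rot[8] = 87785$79696477
  rot[9] = 7785$796964778
  rot[10] = 785$7969647787
  rot[11] = 85$79696477877
  rot[12] = 5$796964778778
  rot[13] = $7969647787785
Sorted (with $ < everything):
  sorted[0] = $7969647787785  (last char: '5')
  sorted[1] = 47787785$79696  (last char: '6')
  sorted[2] = 5$796964778778  (last char: '8')
  sorted[3] = 647787785$7969  (last char: '9')
  sorted[4] = 69647787785$79  (last char: '9')
  sorted[5] = 7785$796964778  (last char: '8')
  sorted[6] = 7787785$796964  (last char: '4')
  sorted[7] = 785$7969647787  (last char: '7')
  sorted[8] = 787785$7969647  (last char: '7')
  sorted[9] = 7969647787785$  (last char: '$')
  sorted[10] = 85$79696477877  (last char: '7')
  sorted[11] = 87785$79696477  (last char: '7')
  sorted[12] = 9647787785$796  (last char: '6')
  sorted[13] = 969647787785$7  (last char: '7')
Last column: 568998477$7767
Original string S is at sorted index 9

Answer: 568998477$7767
9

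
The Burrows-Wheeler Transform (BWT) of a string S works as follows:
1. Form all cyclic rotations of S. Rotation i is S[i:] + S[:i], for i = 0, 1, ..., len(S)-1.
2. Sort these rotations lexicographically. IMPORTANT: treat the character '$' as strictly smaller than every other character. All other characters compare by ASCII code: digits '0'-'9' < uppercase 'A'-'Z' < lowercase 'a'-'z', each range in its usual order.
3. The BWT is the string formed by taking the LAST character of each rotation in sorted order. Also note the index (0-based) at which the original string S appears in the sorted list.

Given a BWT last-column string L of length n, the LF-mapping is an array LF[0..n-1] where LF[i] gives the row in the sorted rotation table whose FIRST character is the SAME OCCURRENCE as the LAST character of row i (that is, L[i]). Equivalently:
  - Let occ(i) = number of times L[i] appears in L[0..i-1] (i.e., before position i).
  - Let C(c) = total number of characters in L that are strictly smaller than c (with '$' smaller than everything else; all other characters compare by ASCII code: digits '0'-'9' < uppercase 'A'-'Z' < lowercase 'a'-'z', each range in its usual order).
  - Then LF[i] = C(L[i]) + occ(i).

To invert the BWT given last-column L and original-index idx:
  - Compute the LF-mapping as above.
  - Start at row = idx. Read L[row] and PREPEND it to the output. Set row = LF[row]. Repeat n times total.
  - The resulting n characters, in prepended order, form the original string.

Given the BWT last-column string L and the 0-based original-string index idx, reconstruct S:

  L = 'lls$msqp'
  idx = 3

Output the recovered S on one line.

LF mapping: 1 2 6 0 3 7 5 4
Walk LF starting at row 3, prepending L[row]:
  step 1: row=3, L[3]='$', prepend. Next row=LF[3]=0
  step 2: row=0, L[0]='l', prepend. Next row=LF[0]=1
  step 3: row=1, L[1]='l', prepend. Next row=LF[1]=2
  step 4: row=2, L[2]='s', prepend. Next row=LF[2]=6
  step 5: row=6, L[6]='q', prepend. Next row=LF[6]=5
  step 6: row=5, L[5]='s', prepend. Next row=LF[5]=7
  step 7: row=7, L[7]='p', prepend. Next row=LF[7]=4
  step 8: row=4, L[4]='m', prepend. Next row=LF[4]=3
Reversed output: mpsqsll$

Answer: mpsqsll$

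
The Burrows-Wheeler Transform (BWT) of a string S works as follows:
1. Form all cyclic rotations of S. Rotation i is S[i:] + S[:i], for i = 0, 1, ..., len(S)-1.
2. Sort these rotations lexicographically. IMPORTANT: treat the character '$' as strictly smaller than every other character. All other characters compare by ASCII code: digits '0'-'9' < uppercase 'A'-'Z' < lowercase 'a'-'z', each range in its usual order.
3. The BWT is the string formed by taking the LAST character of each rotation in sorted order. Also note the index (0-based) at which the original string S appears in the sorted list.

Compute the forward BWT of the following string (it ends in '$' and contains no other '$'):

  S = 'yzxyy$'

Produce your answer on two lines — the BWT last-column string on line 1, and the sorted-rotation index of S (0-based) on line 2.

All 6 rotations (rotation i = S[i:]+S[:i]):
  rot[0] = yzxyy$
  rot[1] = zxyy$y
  rot[2] = xyy$yz
  rot[3] = yy$yzx
  rot[4] = y$yzxy
  rot[5] = $yzxyy
Sorted (with $ < everything):
  sorted[0] = $yzxyy  (last char: 'y')
  sorted[1] = xyy$yz  (last char: 'z')
  sorted[2] = y$yzxy  (last char: 'y')
  sorted[3] = yy$yzx  (last char: 'x')
  sorted[4] = yzxyy$  (last char: '$')
  sorted[5] = zxyy$y  (last char: 'y')
Last column: yzyx$y
Original string S is at sorted index 4

Answer: yzyx$y
4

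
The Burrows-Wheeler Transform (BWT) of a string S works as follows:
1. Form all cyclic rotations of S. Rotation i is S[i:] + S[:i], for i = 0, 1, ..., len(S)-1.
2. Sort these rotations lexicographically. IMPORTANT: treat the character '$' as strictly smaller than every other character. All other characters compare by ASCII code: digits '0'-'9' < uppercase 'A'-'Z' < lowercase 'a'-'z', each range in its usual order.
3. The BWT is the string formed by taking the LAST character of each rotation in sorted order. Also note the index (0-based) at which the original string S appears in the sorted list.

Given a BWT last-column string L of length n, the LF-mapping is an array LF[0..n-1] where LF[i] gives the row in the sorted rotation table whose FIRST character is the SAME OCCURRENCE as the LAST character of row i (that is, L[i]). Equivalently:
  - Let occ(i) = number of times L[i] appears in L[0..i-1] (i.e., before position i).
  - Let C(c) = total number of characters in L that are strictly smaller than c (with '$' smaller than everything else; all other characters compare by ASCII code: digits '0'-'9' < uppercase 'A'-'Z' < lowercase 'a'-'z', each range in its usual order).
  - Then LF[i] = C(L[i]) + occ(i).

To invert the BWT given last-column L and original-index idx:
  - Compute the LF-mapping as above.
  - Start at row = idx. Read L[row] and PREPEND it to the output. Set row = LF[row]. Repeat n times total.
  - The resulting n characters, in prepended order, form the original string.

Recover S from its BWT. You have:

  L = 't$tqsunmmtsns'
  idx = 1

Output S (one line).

Answer: mstmsuqnsntt$

Derivation:
LF mapping: 9 0 10 5 6 12 3 1 2 11 7 4 8
Walk LF starting at row 1, prepending L[row]:
  step 1: row=1, L[1]='$', prepend. Next row=LF[1]=0
  step 2: row=0, L[0]='t', prepend. Next row=LF[0]=9
  step 3: row=9, L[9]='t', prepend. Next row=LF[9]=11
  step 4: row=11, L[11]='n', prepend. Next row=LF[11]=4
  step 5: row=4, L[4]='s', prepend. Next row=LF[4]=6
  step 6: row=6, L[6]='n', prepend. Next row=LF[6]=3
  step 7: row=3, L[3]='q', prepend. Next row=LF[3]=5
  step 8: row=5, L[5]='u', prepend. Next row=LF[5]=12
  step 9: row=12, L[12]='s', prepend. Next row=LF[12]=8
  step 10: row=8, L[8]='m', prepend. Next row=LF[8]=2
  step 11: row=2, L[2]='t', prepend. Next row=LF[2]=10
  step 12: row=10, L[10]='s', prepend. Next row=LF[10]=7
  step 13: row=7, L[7]='m', prepend. Next row=LF[7]=1
Reversed output: mstmsuqnsntt$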